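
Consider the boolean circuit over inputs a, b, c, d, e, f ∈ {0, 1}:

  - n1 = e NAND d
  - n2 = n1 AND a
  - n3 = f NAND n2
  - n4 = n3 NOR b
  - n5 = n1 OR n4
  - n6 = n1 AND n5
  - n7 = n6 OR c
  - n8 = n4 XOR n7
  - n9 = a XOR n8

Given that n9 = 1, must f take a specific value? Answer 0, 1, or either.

either

Both values of f occur among assignments with n9 = 1:
  f=0: a=0, b=0, c=0, d=0, e=0, f=0
  f=1: a=0, b=0, c=0, d=0, e=0, f=1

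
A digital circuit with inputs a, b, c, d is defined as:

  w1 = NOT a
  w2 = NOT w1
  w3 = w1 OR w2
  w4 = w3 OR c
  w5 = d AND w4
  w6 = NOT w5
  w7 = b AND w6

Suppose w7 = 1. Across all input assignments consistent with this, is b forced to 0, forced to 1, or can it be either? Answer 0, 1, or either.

1

w7 = b AND w6 must be 1, so both b = 1 and w6 = 1.
w6 = NOT w5 must be 1, so w5 = 0.
Every assignment with w7 = 1 has b = 1; there are 4 such assignment(s).
  a=0, b=1, c=0, d=0
  a=0, b=1, c=1, d=0
  a=1, b=1, c=0, d=0
  a=1, b=1, c=1, d=0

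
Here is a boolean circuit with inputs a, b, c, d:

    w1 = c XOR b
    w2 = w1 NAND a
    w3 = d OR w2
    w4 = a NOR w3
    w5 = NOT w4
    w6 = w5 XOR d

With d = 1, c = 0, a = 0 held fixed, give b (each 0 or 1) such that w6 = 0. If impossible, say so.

Check with d = 1, c = 0, a = 0 and b=1:
w1 = c XOR b = 0 XOR 1 = 1
w2 = w1 NAND a = 1 NAND 0 = 1
w3 = d OR w2 = 1 OR 1 = 1
w4 = a NOR w3 = 0 NOR 1 = 0
w5 = NOT w4 = NOT 0 = 1
w6 = w5 XOR d = 1 XOR 1 = 0
So w6 = 0.

b=1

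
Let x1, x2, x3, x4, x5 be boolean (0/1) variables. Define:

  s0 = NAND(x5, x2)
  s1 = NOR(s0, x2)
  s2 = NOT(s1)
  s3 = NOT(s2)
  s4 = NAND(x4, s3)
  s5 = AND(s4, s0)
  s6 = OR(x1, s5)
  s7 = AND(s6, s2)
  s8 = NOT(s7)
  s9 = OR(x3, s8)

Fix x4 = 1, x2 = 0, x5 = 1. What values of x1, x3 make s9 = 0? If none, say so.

x1=0, x3=0

s9 = OR(x3, s8) must be 0, so both x3 = 0 and s8 = 0.
s8 = NOT(s7) must be 0, so s7 = 1.
Check with x4 = 1, x2 = 0, x5 = 1 and x1=0, x3=0:
s0 = NAND(x5, x2) = NAND(1, 0) = 1
s1 = NOR(s0, x2) = NOR(1, 0) = 0
s2 = NOT(s1) = NOT 0 = 1
s3 = NOT(s2) = NOT 1 = 0
s4 = NAND(x4, s3) = NAND(1, 0) = 1
s5 = AND(s4, s0) = AND(1, 1) = 1
s6 = OR(x1, s5) = OR(0, 1) = 1
s7 = AND(s6, s2) = AND(1, 1) = 1
s8 = NOT(s7) = NOT 1 = 0
s9 = OR(x3, s8) = OR(0, 0) = 0
So s9 = 0.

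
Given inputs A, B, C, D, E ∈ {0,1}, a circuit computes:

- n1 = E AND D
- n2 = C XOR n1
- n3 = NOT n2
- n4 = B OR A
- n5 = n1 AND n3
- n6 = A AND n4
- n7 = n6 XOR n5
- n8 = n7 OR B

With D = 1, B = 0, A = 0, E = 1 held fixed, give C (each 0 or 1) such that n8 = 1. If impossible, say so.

n8 = n7 OR B must be 1, so at least one of n7, B is 1.
Check with D = 1, B = 0, A = 0, E = 1 and C=1:
n1 = E AND D = 1 AND 1 = 1
n2 = C XOR n1 = 1 XOR 1 = 0
n3 = NOT n2 = NOT 0 = 1
n4 = B OR A = 0 OR 0 = 0
n5 = n1 AND n3 = 1 AND 1 = 1
n6 = A AND n4 = 0 AND 0 = 0
n7 = n6 XOR n5 = 0 XOR 1 = 1
n8 = n7 OR B = 1 OR 0 = 1
So n8 = 1.

C=1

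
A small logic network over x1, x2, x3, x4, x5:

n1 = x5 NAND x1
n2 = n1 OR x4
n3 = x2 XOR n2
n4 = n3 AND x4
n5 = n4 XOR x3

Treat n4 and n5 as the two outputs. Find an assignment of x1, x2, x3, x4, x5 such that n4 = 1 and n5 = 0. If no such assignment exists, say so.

x1=0 x2=0 x3=1 x4=1 x5=0

Check with x1=0 x2=0 x3=1 x4=1 x5=0:
n1 = x5 NAND x1 = 0 NAND 0 = 1
n2 = n1 OR x4 = 1 OR 1 = 1
n3 = x2 XOR n2 = 0 XOR 1 = 1
n4 = n3 AND x4 = 1 AND 1 = 1
n5 = n4 XOR x3 = 1 XOR 1 = 0
So n4 = 1 and n5 = 0.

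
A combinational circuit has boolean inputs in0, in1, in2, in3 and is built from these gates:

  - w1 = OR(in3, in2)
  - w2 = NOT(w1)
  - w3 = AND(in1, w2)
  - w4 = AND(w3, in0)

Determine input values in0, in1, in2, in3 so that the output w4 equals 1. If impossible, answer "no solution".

in0=1, in1=1, in2=0, in3=0

w4 = AND(w3, in0) must be 1, so both w3 = 1 and in0 = 1.
w3 = AND(in1, w2) must be 1, so both in1 = 1 and w2 = 1.
w2 = NOT(w1) must be 1, so w1 = 0.
Check with in0=1, in1=1, in2=0, in3=0:
w1 = OR(in3, in2) = OR(0, 0) = 0
w2 = NOT(w1) = NOT 0 = 1
w3 = AND(in1, w2) = AND(1, 1) = 1
w4 = AND(w3, in0) = AND(1, 1) = 1
So w4 = 1 as required.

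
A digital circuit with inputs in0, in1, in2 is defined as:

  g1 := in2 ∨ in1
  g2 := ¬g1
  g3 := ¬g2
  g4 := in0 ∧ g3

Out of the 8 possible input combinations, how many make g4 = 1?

3

g4 = in0 ∧ g3 must be 1, so both in0 = 1 and g3 = 1.
g3 = ¬g2 must be 1, so g2 = 0.
g2 = ¬g1 must be 0, so g1 = 1.
Satisfying assignments:
  in0=1, in1=0, in2=1
  in0=1, in1=1, in2=0
  in0=1, in1=1, in2=1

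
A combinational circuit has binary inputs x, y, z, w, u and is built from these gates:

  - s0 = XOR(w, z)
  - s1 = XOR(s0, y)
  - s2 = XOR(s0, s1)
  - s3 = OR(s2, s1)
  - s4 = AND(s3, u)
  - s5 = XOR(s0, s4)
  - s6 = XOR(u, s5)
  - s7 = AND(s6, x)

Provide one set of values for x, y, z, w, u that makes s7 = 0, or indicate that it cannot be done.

Check with x=0, y=0, z=0, w=0, u=1:
s0 = XOR(w, z) = XOR(0, 0) = 0
s1 = XOR(s0, y) = XOR(0, 0) = 0
s2 = XOR(s0, s1) = XOR(0, 0) = 0
s3 = OR(s2, s1) = OR(0, 0) = 0
s4 = AND(s3, u) = AND(0, 1) = 0
s5 = XOR(s0, s4) = XOR(0, 0) = 0
s6 = XOR(u, s5) = XOR(1, 0) = 1
s7 = AND(s6, x) = AND(1, 0) = 0
So s7 = 0 as required.

x=0, y=0, z=0, w=0, u=1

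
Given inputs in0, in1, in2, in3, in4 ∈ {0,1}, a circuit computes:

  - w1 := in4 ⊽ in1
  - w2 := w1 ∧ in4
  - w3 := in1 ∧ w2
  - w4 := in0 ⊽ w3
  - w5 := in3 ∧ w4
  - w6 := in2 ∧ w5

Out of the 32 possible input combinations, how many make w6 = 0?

28

w6 = in2 ∧ w5 must be 0, so at least one of in2, w5 is 0.
Enumerating the 32 input combinations, 28 give w6 = 0 and 4 give w6 = 1.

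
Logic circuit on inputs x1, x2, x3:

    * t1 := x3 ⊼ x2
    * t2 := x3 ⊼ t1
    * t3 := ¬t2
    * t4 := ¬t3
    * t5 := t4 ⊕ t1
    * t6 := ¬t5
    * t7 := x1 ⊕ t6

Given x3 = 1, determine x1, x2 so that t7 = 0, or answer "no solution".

t7 = x1 ⊕ t6 must be 0, so x1 and t6 are equal.
Check with x3 = 1 and x1=0, x2=1:
t1 = x3 ⊼ x2 = 1 ⊼ 1 = 0
t2 = x3 ⊼ t1 = 1 ⊼ 0 = 1
t3 = ¬t2 = ¬1 = 0
t4 = ¬t3 = ¬0 = 1
t5 = t4 ⊕ t1 = 1 ⊕ 0 = 1
t6 = ¬t5 = ¬1 = 0
t7 = x1 ⊕ t6 = 0 ⊕ 0 = 0
So t7 = 0.

x1=0, x2=1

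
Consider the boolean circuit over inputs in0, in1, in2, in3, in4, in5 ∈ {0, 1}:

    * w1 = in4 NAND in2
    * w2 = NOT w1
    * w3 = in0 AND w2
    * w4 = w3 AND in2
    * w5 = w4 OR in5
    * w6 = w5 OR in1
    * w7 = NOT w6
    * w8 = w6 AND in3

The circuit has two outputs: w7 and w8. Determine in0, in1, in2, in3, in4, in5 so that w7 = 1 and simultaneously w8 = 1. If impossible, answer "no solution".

no solution exists

Across all 64 input combinations, none give both w7 = 1 and w8 = 1.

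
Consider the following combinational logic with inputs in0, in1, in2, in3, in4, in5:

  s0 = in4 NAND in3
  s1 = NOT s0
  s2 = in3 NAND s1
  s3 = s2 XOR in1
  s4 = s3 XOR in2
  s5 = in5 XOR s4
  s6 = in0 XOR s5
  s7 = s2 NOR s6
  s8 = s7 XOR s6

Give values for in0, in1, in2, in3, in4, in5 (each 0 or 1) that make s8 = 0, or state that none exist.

in0=0, in1=1, in2=0, in3=0, in4=0, in5=0

s8 = s7 XOR s6 must be 0, so s7 and s6 are equal.
Check with in0=0, in1=1, in2=0, in3=0, in4=0, in5=0:
s0 = in4 NAND in3 = 0 NAND 0 = 1
s1 = NOT s0 = NOT 1 = 0
s2 = in3 NAND s1 = 0 NAND 0 = 1
s3 = s2 XOR in1 = 1 XOR 1 = 0
s4 = s3 XOR in2 = 0 XOR 0 = 0
s5 = in5 XOR s4 = 0 XOR 0 = 0
s6 = in0 XOR s5 = 0 XOR 0 = 0
s7 = s2 NOR s6 = 1 NOR 0 = 0
s8 = s7 XOR s6 = 0 XOR 0 = 0
So s8 = 0 as required.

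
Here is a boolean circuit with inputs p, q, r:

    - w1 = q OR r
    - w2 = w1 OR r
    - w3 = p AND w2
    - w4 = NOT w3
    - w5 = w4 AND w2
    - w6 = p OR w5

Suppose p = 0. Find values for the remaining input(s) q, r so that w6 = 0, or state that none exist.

q=0, r=0

w6 = p OR w5 must be 0, so both p = 0 and w5 = 0.
Check with p = 0 and q=0, r=0:
w1 = q OR r = 0 OR 0 = 0
w2 = w1 OR r = 0 OR 0 = 0
w3 = p AND w2 = 0 AND 0 = 0
w4 = NOT w3 = NOT 0 = 1
w5 = w4 AND w2 = 1 AND 0 = 0
w6 = p OR w5 = 0 OR 0 = 0
So w6 = 0.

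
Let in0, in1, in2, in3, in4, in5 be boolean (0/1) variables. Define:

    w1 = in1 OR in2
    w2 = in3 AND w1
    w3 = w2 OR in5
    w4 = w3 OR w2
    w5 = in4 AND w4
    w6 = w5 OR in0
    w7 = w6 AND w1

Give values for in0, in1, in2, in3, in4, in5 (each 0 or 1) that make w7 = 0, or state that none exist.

in0=0, in1=0, in2=0, in3=1, in4=1, in5=0

Check with in0=0, in1=0, in2=0, in3=1, in4=1, in5=0:
w1 = in1 OR in2 = 0 OR 0 = 0
w2 = in3 AND w1 = 1 AND 0 = 0
w3 = w2 OR in5 = 0 OR 0 = 0
w4 = w3 OR w2 = 0 OR 0 = 0
w5 = in4 AND w4 = 1 AND 0 = 0
w6 = w5 OR in0 = 0 OR 0 = 0
w7 = w6 AND w1 = 0 AND 0 = 0
So w7 = 0 as required.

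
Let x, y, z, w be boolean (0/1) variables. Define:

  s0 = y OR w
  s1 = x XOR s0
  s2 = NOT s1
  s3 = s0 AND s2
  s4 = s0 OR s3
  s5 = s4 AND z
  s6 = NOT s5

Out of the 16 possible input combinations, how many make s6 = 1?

10

s6 = NOT s5 must be 1, so s5 = 0.
Enumerating the 16 input combinations, 10 give s6 = 1 and 6 give s6 = 0.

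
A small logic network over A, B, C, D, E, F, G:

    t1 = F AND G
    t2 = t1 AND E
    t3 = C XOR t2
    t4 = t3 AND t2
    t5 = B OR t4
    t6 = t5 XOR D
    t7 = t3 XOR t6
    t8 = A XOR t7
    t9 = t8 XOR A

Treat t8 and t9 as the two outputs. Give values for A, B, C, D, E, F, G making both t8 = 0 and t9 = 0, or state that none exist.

A=0, B=0, C=1, D=1, E=1, F=0, G=0

Check with A=0, B=0, C=1, D=1, E=1, F=0, G=0:
t1 = F AND G = 0 AND 0 = 0
t2 = t1 AND E = 0 AND 1 = 0
t3 = C XOR t2 = 1 XOR 0 = 1
t4 = t3 AND t2 = 1 AND 0 = 0
t5 = B OR t4 = 0 OR 0 = 0
t6 = t5 XOR D = 0 XOR 1 = 1
t7 = t3 XOR t6 = 1 XOR 1 = 0
t8 = A XOR t7 = 0 XOR 0 = 0
t9 = t8 XOR A = 0 XOR 0 = 0
So t8 = 0 and t9 = 0.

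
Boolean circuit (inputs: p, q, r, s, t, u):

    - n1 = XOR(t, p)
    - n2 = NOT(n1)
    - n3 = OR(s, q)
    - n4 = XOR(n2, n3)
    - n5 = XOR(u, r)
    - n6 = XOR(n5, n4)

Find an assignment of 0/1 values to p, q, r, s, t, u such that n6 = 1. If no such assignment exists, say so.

p=0, q=1, r=1, s=0, t=1, u=1

n6 = XOR(n5, n4) must be 1, so n5 and n4 differ.
Check with p=0, q=1, r=1, s=0, t=1, u=1:
n1 = XOR(t, p) = XOR(1, 0) = 1
n2 = NOT(n1) = NOT 1 = 0
n3 = OR(s, q) = OR(0, 1) = 1
n4 = XOR(n2, n3) = XOR(0, 1) = 1
n5 = XOR(u, r) = XOR(1, 1) = 0
n6 = XOR(n5, n4) = XOR(0, 1) = 1
So n6 = 1 as required.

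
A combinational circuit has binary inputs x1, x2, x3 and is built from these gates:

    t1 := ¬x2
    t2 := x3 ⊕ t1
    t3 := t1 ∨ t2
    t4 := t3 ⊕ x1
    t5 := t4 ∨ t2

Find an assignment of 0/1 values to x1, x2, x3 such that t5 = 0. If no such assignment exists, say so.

x1=0 x2=1 x3=0

Check with x1=0 x2=1 x3=0:
t1 = ¬x2 = ¬1 = 0
t2 = x3 ⊕ t1 = 0 ⊕ 0 = 0
t3 = t1 ∨ t2 = 0 ∨ 0 = 0
t4 = t3 ⊕ x1 = 0 ⊕ 0 = 0
t5 = t4 ∨ t2 = 0 ∨ 0 = 0
So t5 = 0 as required.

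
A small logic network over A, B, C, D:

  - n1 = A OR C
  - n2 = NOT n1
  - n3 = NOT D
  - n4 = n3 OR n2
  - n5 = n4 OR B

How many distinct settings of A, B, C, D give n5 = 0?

n5 = n4 OR B must be 0, so both n4 = 0 and B = 0.
n4 = n3 OR n2 must be 0, so both n3 = 0 and n2 = 0.
n3 = NOT D must be 0, so D = 1.
Enumerating the 16 input combinations, 3 give n5 = 0 and 13 give n5 = 1.

3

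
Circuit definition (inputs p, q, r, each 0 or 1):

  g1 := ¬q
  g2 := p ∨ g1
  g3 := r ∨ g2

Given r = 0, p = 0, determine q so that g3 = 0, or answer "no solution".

Check with r = 0, p = 0 and q=1:
g1 = ¬q = ¬1 = 0
g2 = p ∨ g1 = 0 ∨ 0 = 0
g3 = r ∨ g2 = 0 ∨ 0 = 0
So g3 = 0.

q=1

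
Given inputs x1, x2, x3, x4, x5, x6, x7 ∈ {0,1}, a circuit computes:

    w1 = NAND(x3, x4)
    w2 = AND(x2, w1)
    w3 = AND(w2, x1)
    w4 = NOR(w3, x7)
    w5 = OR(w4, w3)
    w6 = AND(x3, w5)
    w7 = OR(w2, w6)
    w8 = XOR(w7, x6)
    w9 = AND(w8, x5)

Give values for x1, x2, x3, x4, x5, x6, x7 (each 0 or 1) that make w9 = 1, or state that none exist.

w9 = AND(w8, x5) must be 1, so both w8 = 1 and x5 = 1.
Check with x1=1, x2=1, x3=0, x4=1, x5=1, x6=0, x7=0:
w1 = NAND(x3, x4) = NAND(0, 1) = 1
w2 = AND(x2, w1) = AND(1, 1) = 1
w3 = AND(w2, x1) = AND(1, 1) = 1
w4 = NOR(w3, x7) = NOR(1, 0) = 0
w5 = OR(w4, w3) = OR(0, 1) = 1
w6 = AND(x3, w5) = AND(0, 1) = 0
w7 = OR(w2, w6) = OR(1, 0) = 1
w8 = XOR(w7, x6) = XOR(1, 0) = 1
w9 = AND(w8, x5) = AND(1, 1) = 1
So w9 = 1 as required.

x1=1, x2=1, x3=0, x4=1, x5=1, x6=0, x7=0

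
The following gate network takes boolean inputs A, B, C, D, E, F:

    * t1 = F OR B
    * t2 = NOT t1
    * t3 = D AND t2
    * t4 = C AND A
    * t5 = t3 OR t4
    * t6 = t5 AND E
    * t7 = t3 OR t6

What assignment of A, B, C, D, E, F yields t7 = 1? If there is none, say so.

Check with A=0, B=0, C=0, D=1, E=0, F=0:
t1 = F OR B = 0 OR 0 = 0
t2 = NOT t1 = NOT 0 = 1
t3 = D AND t2 = 1 AND 1 = 1
t4 = C AND A = 0 AND 0 = 0
t5 = t3 OR t4 = 1 OR 0 = 1
t6 = t5 AND E = 1 AND 0 = 0
t7 = t3 OR t6 = 1 OR 0 = 1
So t7 = 1 as required.

A=0, B=0, C=0, D=1, E=0, F=0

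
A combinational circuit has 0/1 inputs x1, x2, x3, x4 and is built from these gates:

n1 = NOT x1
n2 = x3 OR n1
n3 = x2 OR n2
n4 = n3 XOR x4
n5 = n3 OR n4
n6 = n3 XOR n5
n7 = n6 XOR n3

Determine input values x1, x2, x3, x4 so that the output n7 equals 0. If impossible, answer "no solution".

n7 = n6 XOR n3 must be 0, so n6 and n3 are equal.
Check with x1=1, x2=0, x3=0, x4=0:
n1 = NOT x1 = NOT 1 = 0
n2 = x3 OR n1 = 0 OR 0 = 0
n3 = x2 OR n2 = 0 OR 0 = 0
n4 = n3 XOR x4 = 0 XOR 0 = 0
n5 = n3 OR n4 = 0 OR 0 = 0
n6 = n3 XOR n5 = 0 XOR 0 = 0
n7 = n6 XOR n3 = 0 XOR 0 = 0
So n7 = 0 as required.

x1=1, x2=0, x3=0, x4=0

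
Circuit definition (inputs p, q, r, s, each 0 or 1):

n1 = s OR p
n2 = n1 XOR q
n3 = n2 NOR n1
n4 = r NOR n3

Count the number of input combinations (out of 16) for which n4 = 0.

n4 = r NOR n3 must be 0, so at least one of r, n3 is 1.
Enumerating the 16 input combinations, 9 give n4 = 0 and 7 give n4 = 1.

9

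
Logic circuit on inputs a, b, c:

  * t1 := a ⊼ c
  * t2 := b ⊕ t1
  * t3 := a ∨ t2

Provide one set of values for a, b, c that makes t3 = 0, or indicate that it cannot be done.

t3 = a ∨ t2 must be 0, so both a = 0 and t2 = 0.
t2 = b ⊕ t1 must be 0, so b and t1 are equal.
Check with a=0 b=1 c=0:
t1 = a ⊼ c = 0 ⊼ 0 = 1
t2 = b ⊕ t1 = 1 ⊕ 1 = 0
t3 = a ∨ t2 = 0 ∨ 0 = 0
So t3 = 0 as required.

a=0 b=1 c=0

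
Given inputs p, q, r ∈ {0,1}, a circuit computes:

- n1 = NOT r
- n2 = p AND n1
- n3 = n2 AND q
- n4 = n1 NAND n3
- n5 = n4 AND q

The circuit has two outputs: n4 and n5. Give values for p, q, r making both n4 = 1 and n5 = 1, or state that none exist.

p=0 q=1 r=0

Check with p=0 q=1 r=0:
n1 = NOT r = NOT 0 = 1
n2 = p AND n1 = 0 AND 1 = 0
n3 = n2 AND q = 0 AND 1 = 0
n4 = n1 NAND n3 = 1 NAND 0 = 1
n5 = n4 AND q = 1 AND 1 = 1
So n4 = 1 and n5 = 1.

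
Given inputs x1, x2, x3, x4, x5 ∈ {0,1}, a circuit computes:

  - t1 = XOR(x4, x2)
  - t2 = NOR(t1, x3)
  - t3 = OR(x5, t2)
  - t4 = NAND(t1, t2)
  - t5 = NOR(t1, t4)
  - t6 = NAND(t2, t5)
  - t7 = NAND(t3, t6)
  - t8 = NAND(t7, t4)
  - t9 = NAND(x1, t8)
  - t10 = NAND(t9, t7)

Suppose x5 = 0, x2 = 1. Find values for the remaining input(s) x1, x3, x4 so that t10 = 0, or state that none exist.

t10 = NAND(t9, t7) must be 0, so both t9 = 1 and t7 = 1.
t9 = NAND(x1, t8) must be 1, so at least one of x1, t8 is 0.
Check with x5 = 0, x2 = 1 and x1=0, x3=0, x4=0:
t1 = XOR(x4, x2) = XOR(0, 1) = 1
t2 = NOR(t1, x3) = NOR(1, 0) = 0
t3 = OR(x5, t2) = OR(0, 0) = 0
t4 = NAND(t1, t2) = NAND(1, 0) = 1
t5 = NOR(t1, t4) = NOR(1, 1) = 0
t6 = NAND(t2, t5) = NAND(0, 0) = 1
t7 = NAND(t3, t6) = NAND(0, 1) = 1
t8 = NAND(t7, t4) = NAND(1, 1) = 0
t9 = NAND(x1, t8) = NAND(0, 0) = 1
t10 = NAND(t9, t7) = NAND(1, 1) = 0
So t10 = 0.

x1=0, x3=0, x4=0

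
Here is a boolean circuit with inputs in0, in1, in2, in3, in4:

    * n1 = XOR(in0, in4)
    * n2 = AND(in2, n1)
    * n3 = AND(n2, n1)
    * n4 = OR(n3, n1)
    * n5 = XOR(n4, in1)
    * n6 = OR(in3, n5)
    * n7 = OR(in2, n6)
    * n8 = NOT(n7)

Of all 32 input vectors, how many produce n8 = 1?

4

n8 = NOT(n7) must be 1, so n7 = 0.
n7 = OR(in2, n6) must be 0, so both in2 = 0 and n6 = 0.
Satisfying assignments:
  in0=0, in1=0, in2=0, in3=0, in4=0
  in0=0, in1=1, in2=0, in3=0, in4=1
  in0=1, in1=0, in2=0, in3=0, in4=1
  in0=1, in1=1, in2=0, in3=0, in4=0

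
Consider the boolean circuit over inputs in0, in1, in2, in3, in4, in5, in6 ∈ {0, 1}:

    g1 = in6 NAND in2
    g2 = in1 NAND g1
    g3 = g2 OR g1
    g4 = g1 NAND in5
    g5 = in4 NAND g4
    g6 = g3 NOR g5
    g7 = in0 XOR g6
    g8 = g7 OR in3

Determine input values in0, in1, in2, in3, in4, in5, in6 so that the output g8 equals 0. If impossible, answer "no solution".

in0=0, in1=0, in2=1, in3=0, in4=1, in5=1, in6=1

Check with in0=0, in1=0, in2=1, in3=0, in4=1, in5=1, in6=1:
g1 = in6 NAND in2 = 1 NAND 1 = 0
g2 = in1 NAND g1 = 0 NAND 0 = 1
g3 = g2 OR g1 = 1 OR 0 = 1
g4 = g1 NAND in5 = 0 NAND 1 = 1
g5 = in4 NAND g4 = 1 NAND 1 = 0
g6 = g3 NOR g5 = 1 NOR 0 = 0
g7 = in0 XOR g6 = 0 XOR 0 = 0
g8 = g7 OR in3 = 0 OR 0 = 0
So g8 = 0 as required.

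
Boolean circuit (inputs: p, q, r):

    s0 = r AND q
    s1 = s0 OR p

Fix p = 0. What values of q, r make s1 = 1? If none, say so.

s1 = s0 OR p must be 1, so at least one of s0, p is 1.
Check with p = 0 and q=1, r=1:
s0 = r AND q = 1 AND 1 = 1
s1 = s0 OR p = 1 OR 0 = 1
So s1 = 1.

q=1, r=1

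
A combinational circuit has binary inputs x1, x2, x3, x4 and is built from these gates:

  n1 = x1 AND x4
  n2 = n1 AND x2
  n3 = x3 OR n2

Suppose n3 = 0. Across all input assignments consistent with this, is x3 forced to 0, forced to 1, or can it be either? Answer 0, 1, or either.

0

n3 = x3 OR n2 must be 0, so both x3 = 0 and n2 = 0.
Every assignment with n3 = 0 has x3 = 0; there are 7 such assignment(s).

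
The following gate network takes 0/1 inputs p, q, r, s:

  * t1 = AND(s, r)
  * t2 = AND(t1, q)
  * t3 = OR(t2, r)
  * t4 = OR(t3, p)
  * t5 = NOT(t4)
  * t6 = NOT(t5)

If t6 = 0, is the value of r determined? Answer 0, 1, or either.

0

t6 = NOT(t5) must be 0, so t5 = 1.
Every assignment with t6 = 0 has r = 0; there are 4 such assignment(s).
  p=0, q=0, r=0, s=0
  p=0, q=0, r=0, s=1
  p=0, q=1, r=0, s=0
  p=0, q=1, r=0, s=1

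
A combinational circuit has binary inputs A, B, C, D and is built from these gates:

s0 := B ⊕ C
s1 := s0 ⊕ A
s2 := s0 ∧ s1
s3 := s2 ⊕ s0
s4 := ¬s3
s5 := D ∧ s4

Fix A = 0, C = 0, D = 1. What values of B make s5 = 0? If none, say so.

With A = 0, C = 0, D = 1 fixed, none of the 2 settings of B give s5 = 0.
For example, with B=1:
s0 = B ⊕ C = 1 ⊕ 0 = 1
s1 = s0 ⊕ A = 1 ⊕ 0 = 1
s2 = s0 ∧ s1 = 1 ∧ 1 = 1
s3 = s2 ⊕ s0 = 1 ⊕ 1 = 0
s4 = ¬s3 = ¬0 = 1
s5 = D ∧ s4 = 1 ∧ 1 = 1
giving s5 = 1 ≠ 0.

no solution exists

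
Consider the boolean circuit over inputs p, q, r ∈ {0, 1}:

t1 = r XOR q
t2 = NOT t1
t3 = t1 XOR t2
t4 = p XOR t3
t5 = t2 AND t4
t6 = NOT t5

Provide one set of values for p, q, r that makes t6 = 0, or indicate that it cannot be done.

Check with p=0, q=1, r=1:
t1 = r XOR q = 1 XOR 1 = 0
t2 = NOT t1 = NOT 0 = 1
t3 = t1 XOR t2 = 0 XOR 1 = 1
t4 = p XOR t3 = 0 XOR 1 = 1
t5 = t2 AND t4 = 1 AND 1 = 1
t6 = NOT t5 = NOT 1 = 0
So t6 = 0 as required.

p=0, q=1, r=1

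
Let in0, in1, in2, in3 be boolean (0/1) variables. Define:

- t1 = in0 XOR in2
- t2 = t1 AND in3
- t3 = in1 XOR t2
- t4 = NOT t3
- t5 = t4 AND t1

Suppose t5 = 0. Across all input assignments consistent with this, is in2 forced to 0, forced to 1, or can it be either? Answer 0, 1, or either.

Both values of in2 occur among assignments with t5 = 0:
  in2=0: in0=0, in1=0, in2=0, in3=0
  in2=1: in0=0, in1=0, in2=1, in3=1

either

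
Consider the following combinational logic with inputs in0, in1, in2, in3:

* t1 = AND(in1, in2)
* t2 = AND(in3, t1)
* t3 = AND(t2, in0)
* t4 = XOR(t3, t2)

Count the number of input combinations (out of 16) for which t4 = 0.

t4 = XOR(t3, t2) must be 0, so t3 and t2 are equal.
Enumerating the 16 input combinations, 15 give t4 = 0 and 1 give t4 = 1.

15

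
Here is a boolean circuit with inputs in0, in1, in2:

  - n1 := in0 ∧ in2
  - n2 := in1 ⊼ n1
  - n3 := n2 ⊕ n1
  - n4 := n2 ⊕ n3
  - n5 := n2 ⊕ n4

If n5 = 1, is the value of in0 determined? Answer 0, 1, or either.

either

Both values of in0 occur among assignments with n5 = 1:
  in0=0: in0=0, in1=0, in2=0
  in0=1: in0=1, in1=0, in2=0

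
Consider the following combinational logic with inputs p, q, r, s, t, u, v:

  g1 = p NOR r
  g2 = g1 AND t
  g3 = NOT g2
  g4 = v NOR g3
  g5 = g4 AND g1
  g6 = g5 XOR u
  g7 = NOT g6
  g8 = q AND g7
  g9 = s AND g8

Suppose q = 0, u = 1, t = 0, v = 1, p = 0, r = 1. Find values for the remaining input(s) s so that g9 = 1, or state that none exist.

no solution exists

With q = 0, u = 1, t = 0, v = 1, p = 0, r = 1 fixed, none of the 2 settings of s give g9 = 1.
For example, with s=1:
g1 = p NOR r = 0 NOR 1 = 0
g2 = g1 AND t = 0 AND 0 = 0
g3 = NOT g2 = NOT 0 = 1
g4 = v NOR g3 = 1 NOR 1 = 0
g5 = g4 AND g1 = 0 AND 0 = 0
g6 = g5 XOR u = 0 XOR 1 = 1
g7 = NOT g6 = NOT 1 = 0
g8 = q AND g7 = 0 AND 0 = 0
g9 = s AND g8 = 1 AND 0 = 0
giving g9 = 0 ≠ 1.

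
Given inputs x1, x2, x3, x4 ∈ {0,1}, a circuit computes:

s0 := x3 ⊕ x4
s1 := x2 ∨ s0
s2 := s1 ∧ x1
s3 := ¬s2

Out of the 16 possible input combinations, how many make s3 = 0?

s3 = ¬s2 must be 0, so s2 = 1.
s2 = s1 ∧ x1 must be 1, so both s1 = 1 and x1 = 1.
s1 = x2 ∨ s0 must be 1, so at least one of x2, s0 is 1.
Satisfying assignments:
  x1=1, x2=0, x3=0, x4=1
  x1=1, x2=0, x3=1, x4=0
  x1=1, x2=1, x3=0, x4=0
  x1=1, x2=1, x3=0, x4=1
  x1=1, x2=1, x3=1, x4=0
  x1=1, x2=1, x3=1, x4=1

6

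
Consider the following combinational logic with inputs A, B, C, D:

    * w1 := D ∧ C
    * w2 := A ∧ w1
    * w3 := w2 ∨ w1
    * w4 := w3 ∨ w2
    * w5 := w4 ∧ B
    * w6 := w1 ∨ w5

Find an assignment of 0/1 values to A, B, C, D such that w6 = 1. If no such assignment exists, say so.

A=0, B=1, C=1, D=1

w6 = w1 ∨ w5 must be 1, so at least one of w1, w5 is 1.
Check with A=0, B=1, C=1, D=1:
w1 = D ∧ C = 1 ∧ 1 = 1
w2 = A ∧ w1 = 0 ∧ 1 = 0
w3 = w2 ∨ w1 = 0 ∨ 1 = 1
w4 = w3 ∨ w2 = 1 ∨ 0 = 1
w5 = w4 ∧ B = 1 ∧ 1 = 1
w6 = w1 ∨ w5 = 1 ∨ 1 = 1
So w6 = 1 as required.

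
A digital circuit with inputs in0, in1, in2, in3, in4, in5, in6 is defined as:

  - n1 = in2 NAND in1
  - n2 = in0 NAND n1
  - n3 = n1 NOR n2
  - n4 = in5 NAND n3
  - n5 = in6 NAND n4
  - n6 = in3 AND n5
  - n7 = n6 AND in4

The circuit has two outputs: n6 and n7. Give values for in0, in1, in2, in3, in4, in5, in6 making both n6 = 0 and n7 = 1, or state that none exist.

no solution exists

Across all 128 input combinations, none give both n6 = 0 and n7 = 1.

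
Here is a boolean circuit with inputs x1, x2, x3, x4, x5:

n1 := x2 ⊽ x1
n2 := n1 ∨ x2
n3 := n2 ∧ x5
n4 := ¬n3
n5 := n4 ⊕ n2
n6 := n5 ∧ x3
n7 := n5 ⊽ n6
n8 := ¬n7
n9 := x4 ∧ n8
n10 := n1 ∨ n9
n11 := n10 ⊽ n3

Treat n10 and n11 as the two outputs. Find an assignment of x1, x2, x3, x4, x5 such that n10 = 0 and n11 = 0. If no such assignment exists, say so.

Check with x1=1 x2=1 x3=1 x4=0 x5=1:
n1 = x2 ⊽ x1 = 1 ⊽ 1 = 0
n2 = n1 ∨ x2 = 0 ∨ 1 = 1
n3 = n2 ∧ x5 = 1 ∧ 1 = 1
n4 = ¬n3 = ¬1 = 0
n5 = n4 ⊕ n2 = 0 ⊕ 1 = 1
n6 = n5 ∧ x3 = 1 ∧ 1 = 1
n7 = n5 ⊽ n6 = 1 ⊽ 1 = 0
n8 = ¬n7 = ¬0 = 1
n9 = x4 ∧ n8 = 0 ∧ 1 = 0
n10 = n1 ∨ n9 = 0 ∨ 0 = 0
n11 = n10 ⊽ n3 = 0 ⊽ 1 = 0
So n10 = 0 and n11 = 0.

x1=1 x2=1 x3=1 x4=0 x5=1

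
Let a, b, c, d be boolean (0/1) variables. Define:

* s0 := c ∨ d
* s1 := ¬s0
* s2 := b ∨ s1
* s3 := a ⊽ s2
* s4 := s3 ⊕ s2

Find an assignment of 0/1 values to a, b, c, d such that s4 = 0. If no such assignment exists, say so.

s4 = s3 ⊕ s2 must be 0, so s3 and s2 are equal.
Check with a=1, b=0, c=0, d=1:
s0 = c ∨ d = 0 ∨ 1 = 1
s1 = ¬s0 = ¬1 = 0
s2 = b ∨ s1 = 0 ∨ 0 = 0
s3 = a ⊽ s2 = 1 ⊽ 0 = 0
s4 = s3 ⊕ s2 = 0 ⊕ 0 = 0
So s4 = 0 as required.

a=1, b=0, c=0, d=1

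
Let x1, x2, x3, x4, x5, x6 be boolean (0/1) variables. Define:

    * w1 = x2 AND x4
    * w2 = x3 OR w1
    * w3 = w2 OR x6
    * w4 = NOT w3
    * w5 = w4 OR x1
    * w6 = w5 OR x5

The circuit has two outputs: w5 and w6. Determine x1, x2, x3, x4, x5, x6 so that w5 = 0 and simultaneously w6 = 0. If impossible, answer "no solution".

Check with x1=0, x2=1, x3=0, x4=1, x5=0, x6=1:
w1 = x2 AND x4 = 1 AND 1 = 1
w2 = x3 OR w1 = 0 OR 1 = 1
w3 = w2 OR x6 = 1 OR 1 = 1
w4 = NOT w3 = NOT 1 = 0
w5 = w4 OR x1 = 0 OR 0 = 0
w6 = w5 OR x5 = 0 OR 0 = 0
So w5 = 0 and w6 = 0.

x1=0, x2=1, x3=0, x4=1, x5=0, x6=1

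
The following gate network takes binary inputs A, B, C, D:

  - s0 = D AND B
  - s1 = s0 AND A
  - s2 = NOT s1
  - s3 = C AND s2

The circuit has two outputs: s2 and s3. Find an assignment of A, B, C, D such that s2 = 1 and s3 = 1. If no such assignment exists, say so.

Check with A=0, B=1, C=1, D=0:
s0 = D AND B = 0 AND 1 = 0
s1 = s0 AND A = 0 AND 0 = 0
s2 = NOT s1 = NOT 0 = 1
s3 = C AND s2 = 1 AND 1 = 1
So s2 = 1 and s3 = 1.

A=0, B=1, C=1, D=0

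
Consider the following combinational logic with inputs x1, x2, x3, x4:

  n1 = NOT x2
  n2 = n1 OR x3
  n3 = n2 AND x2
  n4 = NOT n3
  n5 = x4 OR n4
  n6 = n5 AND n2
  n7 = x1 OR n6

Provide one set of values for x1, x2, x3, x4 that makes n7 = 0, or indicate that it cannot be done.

x1=0, x2=1, x3=1, x4=0

n7 = x1 OR n6 must be 0, so both x1 = 0 and n6 = 0.
n6 = n5 AND n2 must be 0, so at least one of n5, n2 is 0.
Check with x1=0, x2=1, x3=1, x4=0:
n1 = NOT x2 = NOT 1 = 0
n2 = n1 OR x3 = 0 OR 1 = 1
n3 = n2 AND x2 = 1 AND 1 = 1
n4 = NOT n3 = NOT 1 = 0
n5 = x4 OR n4 = 0 OR 0 = 0
n6 = n5 AND n2 = 0 AND 1 = 0
n7 = x1 OR n6 = 0 OR 0 = 0
So n7 = 0 as required.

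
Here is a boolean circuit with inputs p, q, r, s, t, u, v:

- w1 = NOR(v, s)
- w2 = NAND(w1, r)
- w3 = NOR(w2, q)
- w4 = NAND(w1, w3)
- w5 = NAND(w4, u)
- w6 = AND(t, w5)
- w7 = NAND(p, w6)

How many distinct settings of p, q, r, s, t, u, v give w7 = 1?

w7 = NAND(p, w6) must be 1, so at least one of p, w6 is 0.
Enumerating the 128 input combinations, 111 give w7 = 1 and 17 give w7 = 0.

111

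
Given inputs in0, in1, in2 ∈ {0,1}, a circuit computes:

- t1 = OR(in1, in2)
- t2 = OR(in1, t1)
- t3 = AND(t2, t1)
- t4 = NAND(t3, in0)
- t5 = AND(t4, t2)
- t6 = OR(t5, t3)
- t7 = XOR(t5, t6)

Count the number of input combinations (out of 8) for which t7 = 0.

t7 = XOR(t5, t6) must be 0, so t5 and t6 are equal.
Enumerating the 8 input combinations, 5 give t7 = 0 and 3 give t7 = 1.

5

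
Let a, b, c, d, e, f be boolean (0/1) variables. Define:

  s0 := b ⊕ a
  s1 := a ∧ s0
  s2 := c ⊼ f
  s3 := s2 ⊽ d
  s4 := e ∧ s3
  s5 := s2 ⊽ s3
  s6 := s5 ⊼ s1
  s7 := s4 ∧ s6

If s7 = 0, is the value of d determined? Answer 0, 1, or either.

either

Both values of d occur among assignments with s7 = 0:
  d=0: a=0, b=0, c=0, d=0, e=0, f=0
  d=1: a=0, b=0, c=0, d=1, e=0, f=0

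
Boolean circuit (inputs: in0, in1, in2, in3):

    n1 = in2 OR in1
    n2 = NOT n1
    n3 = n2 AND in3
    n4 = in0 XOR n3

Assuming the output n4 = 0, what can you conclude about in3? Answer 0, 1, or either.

either

Both values of in3 occur among assignments with n4 = 0:
  in3=0: in0=0, in1=0, in2=0, in3=0
  in3=1: in0=0, in1=0, in2=1, in3=1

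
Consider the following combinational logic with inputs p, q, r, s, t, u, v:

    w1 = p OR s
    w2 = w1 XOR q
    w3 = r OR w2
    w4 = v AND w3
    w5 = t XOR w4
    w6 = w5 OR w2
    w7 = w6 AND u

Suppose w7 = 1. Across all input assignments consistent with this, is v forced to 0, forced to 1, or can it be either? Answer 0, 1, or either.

either

Both values of v occur among assignments with w7 = 1:
  v=0: p=0, q=0, r=0, s=0, t=1, u=1, v=0
  v=1: p=0, q=0, r=0, s=0, t=1, u=1, v=1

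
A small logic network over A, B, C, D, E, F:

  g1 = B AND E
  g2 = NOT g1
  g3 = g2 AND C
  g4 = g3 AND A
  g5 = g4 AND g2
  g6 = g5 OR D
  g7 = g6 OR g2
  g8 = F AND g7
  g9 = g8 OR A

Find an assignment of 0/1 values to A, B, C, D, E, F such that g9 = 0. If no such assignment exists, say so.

A=0, B=1, C=0, D=0, E=0, F=0

g9 = g8 OR A must be 0, so both g8 = 0 and A = 0.
g8 = F AND g7 must be 0, so at least one of F, g7 is 0.
Check with A=0, B=1, C=0, D=0, E=0, F=0:
g1 = B AND E = 1 AND 0 = 0
g2 = NOT g1 = NOT 0 = 1
g3 = g2 AND C = 1 AND 0 = 0
g4 = g3 AND A = 0 AND 0 = 0
g5 = g4 AND g2 = 0 AND 1 = 0
g6 = g5 OR D = 0 OR 0 = 0
g7 = g6 OR g2 = 0 OR 1 = 1
g8 = F AND g7 = 0 AND 1 = 0
g9 = g8 OR A = 0 OR 0 = 0
So g9 = 0 as required.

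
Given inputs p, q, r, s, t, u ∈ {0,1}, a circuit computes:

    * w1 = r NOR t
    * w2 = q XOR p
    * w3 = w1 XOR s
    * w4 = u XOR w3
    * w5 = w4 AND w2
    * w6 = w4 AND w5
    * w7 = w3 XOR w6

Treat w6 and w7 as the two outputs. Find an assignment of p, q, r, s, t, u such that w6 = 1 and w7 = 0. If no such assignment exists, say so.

Check with p=0, q=1, r=1, s=1, t=1, u=0:
w1 = r NOR t = 1 NOR 1 = 0
w2 = q XOR p = 1 XOR 0 = 1
w3 = w1 XOR s = 0 XOR 1 = 1
w4 = u XOR w3 = 0 XOR 1 = 1
w5 = w4 AND w2 = 1 AND 1 = 1
w6 = w4 AND w5 = 1 AND 1 = 1
w7 = w3 XOR w6 = 1 XOR 1 = 0
So w6 = 1 and w7 = 0.

p=0, q=1, r=1, s=1, t=1, u=0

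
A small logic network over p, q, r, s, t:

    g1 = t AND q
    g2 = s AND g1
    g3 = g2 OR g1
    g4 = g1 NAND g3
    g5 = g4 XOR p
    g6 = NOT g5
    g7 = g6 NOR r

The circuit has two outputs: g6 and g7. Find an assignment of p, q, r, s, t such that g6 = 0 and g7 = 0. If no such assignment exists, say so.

p=0 q=0 r=1 s=1 t=1

Check with p=0 q=0 r=1 s=1 t=1:
g1 = t AND q = 1 AND 0 = 0
g2 = s AND g1 = 1 AND 0 = 0
g3 = g2 OR g1 = 0 OR 0 = 0
g4 = g1 NAND g3 = 0 NAND 0 = 1
g5 = g4 XOR p = 1 XOR 0 = 1
g6 = NOT g5 = NOT 1 = 0
g7 = g6 NOR r = 0 NOR 1 = 0
So g6 = 0 and g7 = 0.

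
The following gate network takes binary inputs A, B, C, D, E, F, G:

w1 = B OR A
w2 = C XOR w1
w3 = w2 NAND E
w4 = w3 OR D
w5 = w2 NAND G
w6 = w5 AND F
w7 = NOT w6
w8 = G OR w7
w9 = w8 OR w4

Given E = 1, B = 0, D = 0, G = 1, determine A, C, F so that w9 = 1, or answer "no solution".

w9 = w8 OR w4 must be 1, so at least one of w8, w4 is 1.
Check with E = 1, B = 0, D = 0, G = 1 and A=1, C=1, F=0:
w1 = B OR A = 0 OR 1 = 1
w2 = C XOR w1 = 1 XOR 1 = 0
w3 = w2 NAND E = 0 NAND 1 = 1
w4 = w3 OR D = 1 OR 0 = 1
w5 = w2 NAND G = 0 NAND 1 = 1
w6 = w5 AND F = 1 AND 0 = 0
w7 = NOT w6 = NOT 0 = 1
w8 = G OR w7 = 1 OR 1 = 1
w9 = w8 OR w4 = 1 OR 1 = 1
So w9 = 1.

A=1, C=1, F=0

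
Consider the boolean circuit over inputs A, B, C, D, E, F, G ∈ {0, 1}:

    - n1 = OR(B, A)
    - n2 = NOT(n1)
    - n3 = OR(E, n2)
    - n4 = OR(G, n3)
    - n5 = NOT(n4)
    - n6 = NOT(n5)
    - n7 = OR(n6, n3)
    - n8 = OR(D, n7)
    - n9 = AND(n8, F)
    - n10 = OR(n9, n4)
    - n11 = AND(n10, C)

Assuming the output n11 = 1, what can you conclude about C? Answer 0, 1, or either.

1

n11 = AND(n10, C) must be 1, so both n10 = 1 and C = 1.
n10 = OR(n9, n4) must be 1, so at least one of n9, n4 is 1.
Every assignment with n11 = 1 has C = 1; there are 55 such assignment(s).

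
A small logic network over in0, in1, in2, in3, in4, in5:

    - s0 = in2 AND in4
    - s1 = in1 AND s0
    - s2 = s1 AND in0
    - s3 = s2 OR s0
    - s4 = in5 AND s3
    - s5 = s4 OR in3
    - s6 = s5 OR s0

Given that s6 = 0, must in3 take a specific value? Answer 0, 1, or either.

s6 = s5 OR s0 must be 0, so both s5 = 0 and s0 = 0.
s5 = s4 OR in3 must be 0, so both s4 = 0 and in3 = 0.
s0 = in2 AND in4 must be 0, so at least one of in2, in4 is 0.
Every assignment with s6 = 0 has in3 = 0; there are 24 such assignment(s).

0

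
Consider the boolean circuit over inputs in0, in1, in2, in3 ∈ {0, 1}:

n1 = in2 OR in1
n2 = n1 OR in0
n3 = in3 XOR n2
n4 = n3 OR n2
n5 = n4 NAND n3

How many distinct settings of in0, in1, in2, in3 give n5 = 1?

8

n5 = n4 NAND n3 must be 1, so at least one of n4, n3 is 0.
Enumerating the 16 input combinations, 8 give n5 = 1 and 8 give n5 = 0.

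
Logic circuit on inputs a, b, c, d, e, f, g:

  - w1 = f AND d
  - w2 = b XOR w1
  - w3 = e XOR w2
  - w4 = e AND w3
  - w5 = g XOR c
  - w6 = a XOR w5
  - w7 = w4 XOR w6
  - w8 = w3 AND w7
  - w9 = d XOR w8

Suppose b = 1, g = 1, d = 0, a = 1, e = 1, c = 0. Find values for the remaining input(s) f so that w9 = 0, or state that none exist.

f=1

w9 = d XOR w8 must be 0, so d and w8 are equal.
Check with b = 1, g = 1, d = 0, a = 1, e = 1, c = 0 and f=1:
w1 = f AND d = 1 AND 0 = 0
w2 = b XOR w1 = 1 XOR 0 = 1
w3 = e XOR w2 = 1 XOR 1 = 0
w4 = e AND w3 = 1 AND 0 = 0
w5 = g XOR c = 1 XOR 0 = 1
w6 = a XOR w5 = 1 XOR 1 = 0
w7 = w4 XOR w6 = 0 XOR 0 = 0
w8 = w3 AND w7 = 0 AND 0 = 0
w9 = d XOR w8 = 0 XOR 0 = 0
So w9 = 0.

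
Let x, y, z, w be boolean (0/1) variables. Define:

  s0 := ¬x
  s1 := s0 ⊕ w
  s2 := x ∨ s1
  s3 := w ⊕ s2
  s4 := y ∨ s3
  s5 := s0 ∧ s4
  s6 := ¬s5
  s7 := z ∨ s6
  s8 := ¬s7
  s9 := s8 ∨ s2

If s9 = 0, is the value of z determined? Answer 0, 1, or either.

s9 = s8 ∨ s2 must be 0, so both s8 = 0 and s2 = 0.
s8 = ¬s7 must be 0, so s7 = 1.
s2 = x ∨ s1 must be 0, so both x = 0 and s1 = 0.
Every assignment with s9 = 0 has z = 1; there are 2 such assignment(s).
  x=0, y=0, z=1, w=1
  x=0, y=1, z=1, w=1

1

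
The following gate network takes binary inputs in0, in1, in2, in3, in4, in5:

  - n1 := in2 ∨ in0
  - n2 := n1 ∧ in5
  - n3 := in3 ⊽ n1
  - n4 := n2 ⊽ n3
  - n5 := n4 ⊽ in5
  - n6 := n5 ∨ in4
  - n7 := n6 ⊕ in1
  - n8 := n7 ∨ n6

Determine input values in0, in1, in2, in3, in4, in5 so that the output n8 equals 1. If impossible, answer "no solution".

n8 = n7 ∨ n6 must be 1, so at least one of n7, n6 is 1.
Check with in0=0, in1=1, in2=1, in3=0, in4=0, in5=0:
n1 = in2 ∨ in0 = 1 ∨ 0 = 1
n2 = n1 ∧ in5 = 1 ∧ 0 = 0
n3 = in3 ⊽ n1 = 0 ⊽ 1 = 0
n4 = n2 ⊽ n3 = 0 ⊽ 0 = 1
n5 = n4 ⊽ in5 = 1 ⊽ 0 = 0
n6 = n5 ∨ in4 = 0 ∨ 0 = 0
n7 = n6 ⊕ in1 = 0 ⊕ 1 = 1
n8 = n7 ∨ n6 = 1 ∨ 0 = 1
So n8 = 1 as required.

in0=0, in1=1, in2=1, in3=0, in4=0, in5=0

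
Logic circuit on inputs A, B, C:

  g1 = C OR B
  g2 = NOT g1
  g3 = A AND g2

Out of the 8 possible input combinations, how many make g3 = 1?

1

g3 = A AND g2 must be 1, so both A = 1 and g2 = 1.
g2 = NOT g1 must be 1, so g1 = 0.
Enumerating the 8 input combinations, 1 give g3 = 1 and 7 give g3 = 0.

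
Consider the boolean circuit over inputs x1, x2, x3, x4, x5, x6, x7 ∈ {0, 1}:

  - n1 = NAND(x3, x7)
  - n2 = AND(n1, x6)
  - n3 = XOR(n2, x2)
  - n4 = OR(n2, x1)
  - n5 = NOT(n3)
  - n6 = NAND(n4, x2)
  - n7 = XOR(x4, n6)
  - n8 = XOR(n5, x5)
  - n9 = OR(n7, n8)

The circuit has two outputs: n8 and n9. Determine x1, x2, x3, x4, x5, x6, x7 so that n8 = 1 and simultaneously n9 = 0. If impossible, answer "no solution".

Across all 128 input combinations, none give both n8 = 1 and n9 = 0.

no solution exists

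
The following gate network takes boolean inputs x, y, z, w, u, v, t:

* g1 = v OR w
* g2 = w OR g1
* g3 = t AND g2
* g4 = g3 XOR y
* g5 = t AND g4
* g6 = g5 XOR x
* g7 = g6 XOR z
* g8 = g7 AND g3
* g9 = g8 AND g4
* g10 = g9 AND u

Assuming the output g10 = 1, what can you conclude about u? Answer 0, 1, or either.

1

g10 = g9 AND u must be 1, so both g9 = 1 and u = 1.
g9 = g8 AND g4 must be 1, so both g8 = 1 and g4 = 1.
Every assignment with g10 = 1 has u = 1; there are 6 such assignment(s).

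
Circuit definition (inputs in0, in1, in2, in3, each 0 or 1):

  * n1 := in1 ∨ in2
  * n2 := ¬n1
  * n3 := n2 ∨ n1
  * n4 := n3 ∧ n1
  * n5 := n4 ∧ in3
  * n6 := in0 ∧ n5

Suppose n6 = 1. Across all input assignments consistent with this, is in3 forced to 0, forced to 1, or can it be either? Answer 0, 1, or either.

n6 = in0 ∧ n5 must be 1, so both in0 = 1 and n5 = 1.
n5 = n4 ∧ in3 must be 1, so both n4 = 1 and in3 = 1.
Every assignment with n6 = 1 has in3 = 1; there are 3 such assignment(s).
  in0=1, in1=0, in2=1, in3=1
  in0=1, in1=1, in2=0, in3=1
  in0=1, in1=1, in2=1, in3=1

1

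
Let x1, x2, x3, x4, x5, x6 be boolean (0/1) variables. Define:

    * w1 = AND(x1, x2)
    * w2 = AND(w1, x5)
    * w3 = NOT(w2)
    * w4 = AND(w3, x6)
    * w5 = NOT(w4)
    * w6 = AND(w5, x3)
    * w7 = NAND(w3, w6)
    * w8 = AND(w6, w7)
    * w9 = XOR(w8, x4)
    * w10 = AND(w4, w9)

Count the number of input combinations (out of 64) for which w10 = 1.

14

w10 = AND(w4, w9) must be 1, so both w4 = 1 and w9 = 1.
w4 = AND(w3, x6) must be 1, so both w3 = 1 and x6 = 1.
Enumerating the 64 input combinations, 14 give w10 = 1 and 50 give w10 = 0.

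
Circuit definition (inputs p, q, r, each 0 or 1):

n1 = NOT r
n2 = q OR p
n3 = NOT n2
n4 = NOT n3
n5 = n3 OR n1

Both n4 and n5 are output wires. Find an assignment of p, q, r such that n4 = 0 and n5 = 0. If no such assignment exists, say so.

no solution exists

Across all 8 input combinations, none give both n4 = 0 and n5 = 0.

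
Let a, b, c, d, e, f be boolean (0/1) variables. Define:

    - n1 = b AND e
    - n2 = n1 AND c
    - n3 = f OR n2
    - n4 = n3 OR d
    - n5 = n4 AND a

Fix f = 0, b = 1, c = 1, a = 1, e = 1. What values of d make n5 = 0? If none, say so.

no solution exists

With f = 0, b = 1, c = 1, a = 1, e = 1 fixed, none of the 2 settings of d give n5 = 0.
For example, with d=0:
n1 = b AND e = 1 AND 1 = 1
n2 = n1 AND c = 1 AND 1 = 1
n3 = f OR n2 = 0 OR 1 = 1
n4 = n3 OR d = 1 OR 0 = 1
n5 = n4 AND a = 1 AND 1 = 1
giving n5 = 1 ≠ 0.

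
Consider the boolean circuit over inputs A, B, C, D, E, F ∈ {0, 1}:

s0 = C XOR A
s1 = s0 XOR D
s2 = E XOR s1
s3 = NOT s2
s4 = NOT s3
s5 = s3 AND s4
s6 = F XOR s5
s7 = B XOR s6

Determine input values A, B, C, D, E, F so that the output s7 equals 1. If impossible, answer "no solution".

A=1, B=1, C=1, D=1, E=1, F=0

s7 = B XOR s6 must be 1, so B and s6 differ.
Check with A=1, B=1, C=1, D=1, E=1, F=0:
s0 = C XOR A = 1 XOR 1 = 0
s1 = s0 XOR D = 0 XOR 1 = 1
s2 = E XOR s1 = 1 XOR 1 = 0
s3 = NOT s2 = NOT 0 = 1
s4 = NOT s3 = NOT 1 = 0
s5 = s3 AND s4 = 1 AND 0 = 0
s6 = F XOR s5 = 0 XOR 0 = 0
s7 = B XOR s6 = 1 XOR 0 = 1
So s7 = 1 as required.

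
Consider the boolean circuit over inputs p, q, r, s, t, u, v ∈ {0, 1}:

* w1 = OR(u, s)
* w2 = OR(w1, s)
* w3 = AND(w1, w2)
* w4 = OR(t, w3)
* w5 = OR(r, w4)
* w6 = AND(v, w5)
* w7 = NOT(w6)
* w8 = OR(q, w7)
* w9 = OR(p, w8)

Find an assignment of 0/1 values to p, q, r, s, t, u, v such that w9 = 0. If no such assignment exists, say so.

w9 = OR(p, w8) must be 0, so both p = 0 and w8 = 0.
w8 = OR(q, w7) must be 0, so both q = 0 and w7 = 0.
Check with p=0 q=0 r=0 s=0 t=0 u=1 v=1:
w1 = OR(u, s) = OR(1, 0) = 1
w2 = OR(w1, s) = OR(1, 0) = 1
w3 = AND(w1, w2) = AND(1, 1) = 1
w4 = OR(t, w3) = OR(0, 1) = 1
w5 = OR(r, w4) = OR(0, 1) = 1
w6 = AND(v, w5) = AND(1, 1) = 1
w7 = NOT(w6) = NOT 1 = 0
w8 = OR(q, w7) = OR(0, 0) = 0
w9 = OR(p, w8) = OR(0, 0) = 0
So w9 = 0 as required.

p=0 q=0 r=0 s=0 t=0 u=1 v=1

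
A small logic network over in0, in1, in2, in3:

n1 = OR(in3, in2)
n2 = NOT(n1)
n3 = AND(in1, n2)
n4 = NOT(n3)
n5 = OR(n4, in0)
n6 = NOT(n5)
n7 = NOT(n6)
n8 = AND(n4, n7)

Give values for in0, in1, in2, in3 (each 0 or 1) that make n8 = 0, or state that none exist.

Check with in0=0, in1=1, in2=0, in3=0:
n1 = OR(in3, in2) = OR(0, 0) = 0
n2 = NOT(n1) = NOT 0 = 1
n3 = AND(in1, n2) = AND(1, 1) = 1
n4 = NOT(n3) = NOT 1 = 0
n5 = OR(n4, in0) = OR(0, 0) = 0
n6 = NOT(n5) = NOT 0 = 1
n7 = NOT(n6) = NOT 1 = 0
n8 = AND(n4, n7) = AND(0, 0) = 0
So n8 = 0 as required.

in0=0, in1=1, in2=0, in3=0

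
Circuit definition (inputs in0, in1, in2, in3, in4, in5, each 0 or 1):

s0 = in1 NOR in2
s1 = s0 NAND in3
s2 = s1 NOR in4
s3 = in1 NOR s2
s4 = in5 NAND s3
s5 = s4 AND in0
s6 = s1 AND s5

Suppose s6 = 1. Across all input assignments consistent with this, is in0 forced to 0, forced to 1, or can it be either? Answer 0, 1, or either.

s6 = s1 AND s5 must be 1, so both s1 = 1 and s5 = 1.
s1 = s0 NAND in3 must be 1, so at least one of s0, in3 is 0.
s5 = s4 AND in0 must be 1, so both s4 = 1 and in0 = 1.
Every assignment with s6 = 1 has in0 = 1; there are 22 such assignment(s).

1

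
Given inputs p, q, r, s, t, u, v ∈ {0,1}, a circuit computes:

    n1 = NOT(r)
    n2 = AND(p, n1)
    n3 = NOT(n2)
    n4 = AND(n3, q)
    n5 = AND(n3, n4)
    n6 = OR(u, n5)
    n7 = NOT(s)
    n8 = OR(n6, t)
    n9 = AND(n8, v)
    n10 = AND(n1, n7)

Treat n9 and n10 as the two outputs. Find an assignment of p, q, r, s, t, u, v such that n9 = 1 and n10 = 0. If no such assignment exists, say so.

Check with p=0, q=1, r=0, s=1, t=1, u=0, v=1:
n1 = NOT(r) = NOT 0 = 1
n2 = AND(p, n1) = AND(0, 1) = 0
n3 = NOT(n2) = NOT 0 = 1
n4 = AND(n3, q) = AND(1, 1) = 1
n5 = AND(n3, n4) = AND(1, 1) = 1
n6 = OR(u, n5) = OR(0, 1) = 1
n7 = NOT(s) = NOT 1 = 0
n8 = OR(n6, t) = OR(1, 1) = 1
n9 = AND(n8, v) = AND(1, 1) = 1
n10 = AND(n1, n7) = AND(1, 0) = 0
So n9 = 1 and n10 = 0.

p=0, q=1, r=0, s=1, t=1, u=0, v=1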